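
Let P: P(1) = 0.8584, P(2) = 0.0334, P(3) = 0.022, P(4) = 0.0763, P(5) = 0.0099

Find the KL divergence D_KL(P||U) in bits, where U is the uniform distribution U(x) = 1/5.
1.4988 bits

U(i) = 1/5 for all i

D_KL(P||U) = Σ P(x) log₂(P(x) / (1/5))
           = Σ P(x) log₂(P(x)) + log₂(5)
           = log₂(5) - H(P)

H(P) = -Σ P(x) log₂(P(x)):
  -P(1)·log₂(P(1)) = -(0.8584)·log₂(0.8584) = 0.18909
  -P(2)·log₂(P(2)) = -(0.0334)·log₂(0.0334) = 0.16379
  -P(3)·log₂(P(3)) = -(0.022)·log₂(0.022) = 0.12114
  -P(4)·log₂(P(4)) = -(0.0763)·log₂(0.0763) = 0.28324
  -P(5)·log₂(P(5)) = -(0.0099)·log₂(0.0099) = 0.06592
H(P) = 0.18909 + 0.16379 + 0.12114 + 0.28324 + 0.06592 = 0.82318 bits

log₂(5) = 2.32193 bits

D_KL(P||U) = 2.32193 - 0.82318 = 1.49875 ≈ 1.4988 bits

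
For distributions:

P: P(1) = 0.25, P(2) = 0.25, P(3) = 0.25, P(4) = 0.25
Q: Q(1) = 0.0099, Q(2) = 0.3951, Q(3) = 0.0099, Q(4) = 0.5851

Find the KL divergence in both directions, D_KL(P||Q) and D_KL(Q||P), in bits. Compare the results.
D_KL(P||Q) = 1.8574 bits, D_KL(Q||P) = 0.8864 bits. D_KL(P||Q) is larger than D_KL(Q||P) by 0.9710 bits; the two directions differ.

D_KL(P||Q) = Σ P(x) log₂(P(x)/Q(x))

Computing term by term:
  P(1)·log₂(P(1)/Q(1)) = 0.25·log₂(0.25/0.0099) = 1.16459
  P(2)·log₂(P(2)/Q(2)) = 0.25·log₂(0.25/0.3951) = -0.16507
  P(3)·log₂(P(3)/Q(3)) = 0.25·log₂(0.25/0.0099) = 1.16459
  P(4)·log₂(P(4)/Q(4)) = 0.25·log₂(0.25/0.5851) = -0.30669

D_KL(P||Q) = 1.16459 - 0.16507 + 1.16459 - 0.30669 = 1.85742 ≈ 1.8574 bits

D_KL(Q||P) = Σ Q(x) log₂(Q(x)/P(x))

Computing term by term:
  Q(1)·log₂(Q(1)/P(1)) = 0.0099·log₂(0.0099/0.25) = -0.04612
  Q(2)·log₂(Q(2)/P(2)) = 0.3951·log₂(0.3951/0.25) = 0.26088
  Q(3)·log₂(Q(3)/P(3)) = 0.0099·log₂(0.0099/0.25) = -0.04612
  Q(4)·log₂(Q(4)/P(4)) = 0.5851·log₂(0.5851/0.25) = 0.71777

D_KL(Q||P) = -0.04612 + 0.26088 - 0.04612 + 0.71777 = 0.88641 ≈ 0.8864 bits

These are NOT equal (difference: 0.9710 bits). KL divergence is asymmetric: D_KL(P||Q) ≠ D_KL(Q||P) in general.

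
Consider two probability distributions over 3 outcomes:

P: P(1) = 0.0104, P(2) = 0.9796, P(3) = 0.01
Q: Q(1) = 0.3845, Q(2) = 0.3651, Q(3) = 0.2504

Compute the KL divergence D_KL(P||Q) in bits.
1.2942 bits

D_KL(P||Q) = Σ P(x) log₂(P(x)/Q(x))

Computing term by term:
  P(1)·log₂(P(1)/Q(1)) = 0.0104·log₂(0.0104/0.3845) = -0.05417
  P(2)·log₂(P(2)/Q(2)) = 0.9796·log₂(0.9796/0.3651) = 1.39485
  P(3)·log₂(P(3)/Q(3)) = 0.01·log₂(0.01/0.2504) = -0.04646

D_KL(P||Q) = -0.05417 + 1.39485 - 0.04646 = 1.29422 ≈ 1.2942 bits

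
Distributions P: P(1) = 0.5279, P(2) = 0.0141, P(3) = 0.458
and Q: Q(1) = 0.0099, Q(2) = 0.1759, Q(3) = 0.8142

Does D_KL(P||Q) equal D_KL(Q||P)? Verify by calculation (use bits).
D_KL(P||Q) = 2.5969 bits, D_KL(Q||P) = 1.2595 bits. No — D_KL(P||Q) ≠ D_KL(Q||P) for this pair.

D_KL(P||Q) = Σ P(x) log₂(P(x)/Q(x))

Computing term by term:
  P(1)·log₂(P(1)/Q(1)) = 0.5279·log₂(0.5279/0.0099) = 3.02840
  P(2)·log₂(P(2)/Q(2)) = 0.0141·log₂(0.0141/0.1759) = -0.05134
  P(3)·log₂(P(3)/Q(3)) = 0.458·log₂(0.458/0.8142) = -0.38016

D_KL(P||Q) = 3.02840 - 0.05134 - 0.38016 = 2.59690 ≈ 2.5969 bits

D_KL(Q||P) = Σ Q(x) log₂(Q(x)/P(x))

Computing term by term:
  Q(1)·log₂(Q(1)/P(1)) = 0.0099·log₂(0.0099/0.5279) = -0.05679
  Q(2)·log₂(Q(2)/P(2)) = 0.1759·log₂(0.1759/0.0141) = 0.64045
  Q(3)·log₂(Q(3)/P(3)) = 0.8142·log₂(0.8142/0.458) = 0.67582

D_KL(Q||P) = -0.05679 + 0.64045 + 0.67582 = 1.25948 ≈ 1.2595 bits

These are NOT equal (difference: 1.3374 bits). KL divergence is asymmetric: D_KL(P||Q) ≠ D_KL(Q||P) in general.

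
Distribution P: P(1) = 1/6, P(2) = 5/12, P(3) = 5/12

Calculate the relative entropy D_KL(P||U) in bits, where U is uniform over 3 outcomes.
0.1016 bits

U(i) = 1/3 for all i

D_KL(P||U) = Σ P(x) log₂(P(x) / (1/3))
           = Σ P(x) log₂(P(x)) + log₂(3)
           = log₂(3) - H(P)

H(P) = -Σ P(x) log₂(P(x)):
  -P(1)·log₂(P(1)) = -(1/6)·log₂(1/6) = 0.43083
  -P(2)·log₂(P(2)) = -(5/12)·log₂(5/12) = 0.52626
  -P(3)·log₂(P(3)) = -(5/12)·log₂(5/12) = 0.52626
H(P) = 0.43083 + 0.52626 + 0.52626 = 1.48335 bits

log₂(3) = 1.58496 bits

D_KL(P||U) = 1.58496 - 1.48335 = 0.10161 ≈ 0.1016 bits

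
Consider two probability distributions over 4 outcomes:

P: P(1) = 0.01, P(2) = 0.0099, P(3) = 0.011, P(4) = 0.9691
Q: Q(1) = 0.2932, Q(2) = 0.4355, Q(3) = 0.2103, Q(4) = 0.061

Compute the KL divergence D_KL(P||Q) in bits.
3.7169 bits

D_KL(P||Q) = Σ P(x) log₂(P(x)/Q(x))

Computing term by term:
  P(1)·log₂(P(1)/Q(1)) = 0.01·log₂(0.01/0.2932) = -0.04874
  P(2)·log₂(P(2)/Q(2)) = 0.0099·log₂(0.0099/0.4355) = -0.05405
  P(3)·log₂(P(3)/Q(3)) = 0.011·log₂(0.011/0.2103) = -0.04683
  P(4)·log₂(P(4)/Q(4)) = 0.9691·log₂(0.9691/0.061) = 3.86648

D_KL(P||Q) = -0.04874 - 0.05405 - 0.04683 + 3.86648 = 3.71686 ≈ 3.7169 bits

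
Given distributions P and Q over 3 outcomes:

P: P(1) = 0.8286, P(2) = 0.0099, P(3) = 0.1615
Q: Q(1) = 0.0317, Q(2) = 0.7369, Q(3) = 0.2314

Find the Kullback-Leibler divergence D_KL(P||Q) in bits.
3.7558 bits

D_KL(P||Q) = Σ P(x) log₂(P(x)/Q(x))

Computing term by term:
  P(1)·log₂(P(1)/Q(1)) = 0.8286·log₂(0.8286/0.0317) = 3.90115
  P(2)·log₂(P(2)/Q(2)) = 0.0099·log₂(0.0099/0.7369) = -0.06156
  P(3)·log₂(P(3)/Q(3)) = 0.1615·log₂(0.1615/0.2314) = -0.08380

D_KL(P||Q) = 3.90115 - 0.06156 - 0.08380 = 3.75579 ≈ 3.7558 bits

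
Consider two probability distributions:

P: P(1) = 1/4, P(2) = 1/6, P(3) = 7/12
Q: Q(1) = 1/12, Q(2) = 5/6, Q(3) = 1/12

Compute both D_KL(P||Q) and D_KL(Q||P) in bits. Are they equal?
D_KL(P||Q) = 1.6469 bits, D_KL(Q||P) = 1.5689 bits. No, they are not equal.

D_KL(P||Q) = Σ P(x) log₂(P(x)/Q(x))

Computing term by term:
  P(1)·log₂(P(1)/Q(1)) = (1/4)·log₂((1/4)/(1/12)) = 0.39624
  P(2)·log₂(P(2)/Q(2)) = (1/6)·log₂((1/6)/(5/6)) = -0.38699
  P(3)·log₂(P(3)/Q(3)) = (7/12)·log₂((7/12)/(1/12)) = 1.63762

D_KL(P||Q) = 0.39624 - 0.38699 + 1.63762 = 1.64687 ≈ 1.6469 bits

D_KL(Q||P) = Σ Q(x) log₂(Q(x)/P(x))

Computing term by term:
  Q(1)·log₂(Q(1)/P(1)) = (1/12)·log₂((1/12)/(1/4)) = -0.13208
  Q(2)·log₂(Q(2)/P(2)) = (5/6)·log₂((5/6)/(1/6)) = 1.93494
  Q(3)·log₂(Q(3)/P(3)) = (1/12)·log₂((1/12)/(7/12)) = -0.23395

D_KL(Q||P) = -0.13208 + 1.93494 - 0.23395 = 1.56891 ≈ 1.5689 bits

These are NOT equal (difference: 0.0780 bits). KL divergence is asymmetric: D_KL(P||Q) ≠ D_KL(Q||P) in general.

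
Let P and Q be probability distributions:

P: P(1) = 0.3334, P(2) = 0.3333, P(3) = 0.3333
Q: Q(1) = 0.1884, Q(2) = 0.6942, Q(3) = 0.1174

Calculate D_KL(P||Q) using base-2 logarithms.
0.4235 bits

D_KL(P||Q) = Σ P(x) log₂(P(x)/Q(x))

Computing term by term:
  P(1)·log₂(P(1)/Q(1)) = 0.3334·log₂(0.3334/0.1884) = 0.27454
  P(2)·log₂(P(2)/Q(2)) = 0.3333·log₂(0.3333/0.6942) = -0.35281
  P(3)·log₂(P(3)/Q(3)) = 0.3333·log₂(0.3333/0.1174) = 0.50175

D_KL(P||Q) = 0.27454 - 0.35281 + 0.50175 = 0.42348 ≈ 0.4235 bits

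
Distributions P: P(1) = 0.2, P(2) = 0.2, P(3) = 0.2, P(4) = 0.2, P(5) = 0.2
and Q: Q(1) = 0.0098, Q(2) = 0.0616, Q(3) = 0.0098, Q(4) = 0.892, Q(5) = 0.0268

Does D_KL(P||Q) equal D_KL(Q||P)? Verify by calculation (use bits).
D_KL(P||Q) = 2.2288 bits, D_KL(Q||P) = 1.6564 bits. No — D_KL(P||Q) ≠ D_KL(Q||P) for this pair.

D_KL(P||Q) = Σ P(x) log₂(P(x)/Q(x))

Computing term by term:
  P(1)·log₂(P(1)/Q(1)) = 0.2·log₂(0.2/0.0098) = 0.87021
  P(2)·log₂(P(2)/Q(2)) = 0.2·log₂(0.2/0.0616) = 0.33980
  P(3)·log₂(P(3)/Q(3)) = 0.2·log₂(0.2/0.0098) = 0.87021
  P(4)·log₂(P(4)/Q(4)) = 0.2·log₂(0.2/0.892) = -0.43141
  P(5)·log₂(P(5)/Q(5)) = 0.2·log₂(0.2/0.0268) = 0.57994

D_KL(P||Q) = 0.87021 + 0.33980 + 0.87021 - 0.43141 + 0.57994 = 2.22875 ≈ 2.2288 bits

D_KL(Q||P) = Σ Q(x) log₂(Q(x)/P(x))

Computing term by term:
  Q(1)·log₂(Q(1)/P(1)) = 0.0098·log₂(0.0098/0.2) = -0.04264
  Q(2)·log₂(Q(2)/P(2)) = 0.0616·log₂(0.0616/0.2) = -0.10466
  Q(3)·log₂(Q(3)/P(3)) = 0.0098·log₂(0.0098/0.2) = -0.04264
  Q(4)·log₂(Q(4)/P(4)) = 0.892·log₂(0.892/0.2) = 1.92408
  Q(5)·log₂(Q(5)/P(5)) = 0.0268·log₂(0.0268/0.2) = -0.07771

D_KL(Q||P) = -0.04264 - 0.10466 - 0.04264 + 1.92408 - 0.07771 = 1.65643 ≈ 1.6564 bits

These are NOT equal (difference: 0.5724 bits). KL divergence is asymmetric: D_KL(P||Q) ≠ D_KL(Q||P) in general.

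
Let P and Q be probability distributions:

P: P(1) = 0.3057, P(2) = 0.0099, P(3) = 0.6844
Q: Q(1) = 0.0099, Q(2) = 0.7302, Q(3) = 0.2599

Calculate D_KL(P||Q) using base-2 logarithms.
2.4074 bits

D_KL(P||Q) = Σ P(x) log₂(P(x)/Q(x))

Computing term by term:
  P(1)·log₂(P(1)/Q(1)) = 0.3057·log₂(0.3057/0.0099) = 1.51277
  P(2)·log₂(P(2)/Q(2)) = 0.0099·log₂(0.0099/0.7302) = -0.06143
  P(3)·log₂(P(3)/Q(3)) = 0.6844·log₂(0.6844/0.2599) = 0.95603

D_KL(P||Q) = 1.51277 - 0.06143 + 0.95603 = 2.40737 ≈ 2.4074 bits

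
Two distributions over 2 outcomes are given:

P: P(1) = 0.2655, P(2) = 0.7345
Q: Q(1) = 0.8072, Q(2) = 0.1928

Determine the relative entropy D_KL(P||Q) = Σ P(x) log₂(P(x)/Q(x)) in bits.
0.9914 bits

D_KL(P||Q) = Σ P(x) log₂(P(x)/Q(x))

Computing term by term:
  P(1)·log₂(P(1)/Q(1)) = 0.2655·log₂(0.2655/0.8072) = -0.42592
  P(2)·log₂(P(2)/Q(2)) = 0.7345·log₂(0.7345/0.1928) = 1.41733

D_KL(P||Q) = -0.42592 + 1.41733 = 0.99141 ≈ 0.9914 bits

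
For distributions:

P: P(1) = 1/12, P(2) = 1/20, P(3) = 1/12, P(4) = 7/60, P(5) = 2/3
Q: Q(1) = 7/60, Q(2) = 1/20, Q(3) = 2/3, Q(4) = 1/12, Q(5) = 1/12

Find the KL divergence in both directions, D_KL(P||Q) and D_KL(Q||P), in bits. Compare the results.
D_KL(P||Q) = 1.7662 bits, D_KL(Q||P) = 1.7662 bits. The two directions give exactly the same value for this pair.

D_KL(P||Q) = Σ P(x) log₂(P(x)/Q(x))

Computing term by term:
  P(1)·log₂(P(1)/Q(1)) = (1/12)·log₂((1/12)/(7/60)) = -0.04045
  P(2)·log₂(P(2)/Q(2)) = (1/20)·log₂((1/20)/(1/20)) = 0.00000
  P(3)·log₂(P(3)/Q(3)) = (1/12)·log₂((1/12)/(2/3)) = -0.25000
  P(4)·log₂(P(4)/Q(4)) = (7/60)·log₂((7/60)/(1/12)) = 0.05663
  P(5)·log₂(P(5)/Q(5)) = (2/3)·log₂((2/3)/(1/12)) = 2.00000

D_KL(P||Q) = -0.04045 + 0.00000 - 0.25000 + 0.05663 + 2.00000 = 1.76618 ≈ 1.7662 bits

D_KL(Q||P) = Σ Q(x) log₂(Q(x)/P(x))

Computing term by term:
  Q(1)·log₂(Q(1)/P(1)) = (7/60)·log₂((7/60)/(1/12)) = 0.05663
  Q(2)·log₂(Q(2)/P(2)) = (1/20)·log₂((1/20)/(1/20)) = 0.00000
  Q(3)·log₂(Q(3)/P(3)) = (2/3)·log₂((2/3)/(1/12)) = 2.00000
  Q(4)·log₂(Q(4)/P(4)) = (1/12)·log₂((1/12)/(7/60)) = -0.04045
  Q(5)·log₂(Q(5)/P(5)) = (1/12)·log₂((1/12)/(2/3)) = -0.25000

D_KL(Q||P) = 0.05663 + 0.00000 + 2.00000 - 0.04045 - 0.25000 = 1.76618 ≈ 1.7662 bits

These ARE equal here. Q is P with outcomes relabeled (Q(1) = P(4), Q(3) = P(5), Q(4) = P(1), Q(5) = P(3)) by a relabeling that is its own inverse, so the two sums contain exactly the same terms in a different order. This is a special case — KL divergence is not symmetric in general: D_KL(P||Q) ≠ D_KL(Q||P) for most P, Q.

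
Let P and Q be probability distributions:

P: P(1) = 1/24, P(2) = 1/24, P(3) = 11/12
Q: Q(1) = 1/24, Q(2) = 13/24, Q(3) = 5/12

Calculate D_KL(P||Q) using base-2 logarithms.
0.8885 bits

D_KL(P||Q) = Σ P(x) log₂(P(x)/Q(x))

Computing term by term:
  P(1)·log₂(P(1)/Q(1)) = (1/24)·log₂((1/24)/(1/24)) = 0.00000
  P(2)·log₂(P(2)/Q(2)) = (1/24)·log₂((1/24)/(13/24)) = -0.15418
  P(3)·log₂(P(3)/Q(3)) = (11/12)·log₂((11/12)/(5/12)) = 1.04271

D_KL(P||Q) = 0.00000 - 0.15418 + 1.04271 = 0.88853 ≈ 0.8885 bits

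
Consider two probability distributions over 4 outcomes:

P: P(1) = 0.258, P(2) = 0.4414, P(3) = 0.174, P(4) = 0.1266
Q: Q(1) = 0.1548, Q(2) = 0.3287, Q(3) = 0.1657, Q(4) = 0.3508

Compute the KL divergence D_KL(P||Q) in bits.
0.2040 bits

D_KL(P||Q) = Σ P(x) log₂(P(x)/Q(x))

Computing term by term:
  P(1)·log₂(P(1)/Q(1)) = 0.258·log₂(0.258/0.1548) = 0.19014
  P(2)·log₂(P(2)/Q(2)) = 0.4414·log₂(0.4414/0.3287) = 0.18773
  P(3)·log₂(P(3)/Q(3)) = 0.174·log₂(0.174/0.1657) = 0.01227
  P(4)·log₂(P(4)/Q(4)) = 0.1266·log₂(0.1266/0.3508) = -0.18615

D_KL(P||Q) = 0.19014 + 0.18773 + 0.01227 - 0.18615 = 0.20399 ≈ 0.2040 bits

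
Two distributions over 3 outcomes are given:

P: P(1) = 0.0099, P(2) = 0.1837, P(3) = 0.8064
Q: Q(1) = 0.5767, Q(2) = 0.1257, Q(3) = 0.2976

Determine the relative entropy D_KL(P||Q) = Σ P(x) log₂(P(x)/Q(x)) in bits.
1.2022 bits

D_KL(P||Q) = Σ P(x) log₂(P(x)/Q(x))

Computing term by term:
  P(1)·log₂(P(1)/Q(1)) = 0.0099·log₂(0.0099/0.5767) = -0.05806
  P(2)·log₂(P(2)/Q(2)) = 0.1837·log₂(0.1837/0.1257) = 0.10055
  P(3)·log₂(P(3)/Q(3)) = 0.8064·log₂(0.8064/0.2976) = 1.15970

D_KL(P||Q) = -0.05806 + 0.10055 + 1.15970 = 1.20219 ≈ 1.2022 bits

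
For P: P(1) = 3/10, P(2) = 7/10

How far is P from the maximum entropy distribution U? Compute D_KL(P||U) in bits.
0.1187 bits

U(i) = 1/2 for all i

D_KL(P||U) = Σ P(x) log₂(P(x) / (1/2))
           = Σ P(x) log₂(P(x)) + log₂(2)
           = log₂(2) - H(P)

H(P) = -Σ P(x) log₂(P(x)):
  -P(1)·log₂(P(1)) = -(3/10)·log₂(3/10) = 0.52109
  -P(2)·log₂(P(2)) = -(7/10)·log₂(7/10) = 0.36020
H(P) = 0.52109 + 0.36020 = 0.88129 bits

log₂(2) = 1.00000 bits

D_KL(P||U) = 1.00000 - 0.88129 = 0.11871 ≈ 0.1187 bits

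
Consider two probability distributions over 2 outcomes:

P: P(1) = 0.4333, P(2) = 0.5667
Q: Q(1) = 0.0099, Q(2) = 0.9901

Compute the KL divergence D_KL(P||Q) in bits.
1.9061 bits

D_KL(P||Q) = Σ P(x) log₂(P(x)/Q(x))

Computing term by term:
  P(1)·log₂(P(1)/Q(1)) = 0.4333·log₂(0.4333/0.0099) = 2.36226
  P(2)·log₂(P(2)/Q(2)) = 0.5667·log₂(0.5667/0.9901) = -0.45619

D_KL(P||Q) = 2.36226 - 0.45619 = 1.90607 ≈ 1.9061 bits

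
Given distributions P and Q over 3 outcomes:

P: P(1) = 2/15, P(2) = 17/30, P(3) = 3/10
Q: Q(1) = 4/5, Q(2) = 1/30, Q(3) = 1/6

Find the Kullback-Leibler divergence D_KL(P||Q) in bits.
2.2260 bits

D_KL(P||Q) = Σ P(x) log₂(P(x)/Q(x))

Computing term by term:
  P(1)·log₂(P(1)/Q(1)) = (2/15)·log₂((2/15)/(4/5)) = -0.34466
  P(2)·log₂(P(2)/Q(2)) = (17/30)·log₂((17/30)/(1/30)) = 2.31623
  P(3)·log₂(P(3)/Q(3)) = (3/10)·log₂((3/10)/(1/6)) = 0.25440

D_KL(P||Q) = -0.34466 + 2.31623 + 0.25440 = 2.22597 ≈ 2.2260 bits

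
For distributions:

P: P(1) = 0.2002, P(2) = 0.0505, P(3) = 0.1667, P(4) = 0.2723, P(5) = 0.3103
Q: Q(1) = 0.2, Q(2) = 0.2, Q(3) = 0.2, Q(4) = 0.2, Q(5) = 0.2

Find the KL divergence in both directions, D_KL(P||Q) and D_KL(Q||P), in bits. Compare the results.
D_KL(P||Q) = 0.1741 bits, D_KL(Q||P) = 0.2336 bits. D_KL(Q||P) is larger than D_KL(P||Q) by 0.0595 bits; the two directions differ.

D_KL(P||Q) = Σ P(x) log₂(P(x)/Q(x))

Computing term by term:
  P(1)·log₂(P(1)/Q(1)) = 0.2002·log₂(0.2002/0.2) = 0.00029
  P(2)·log₂(P(2)/Q(2)) = 0.0505·log₂(0.0505/0.2) = -0.10028
  P(3)·log₂(P(3)/Q(3)) = 0.1667·log₂(0.1667/0.2) = -0.04380
  P(4)·log₂(P(4)/Q(4)) = 0.2723·log₂(0.2723/0.2) = 0.12123
  P(5)·log₂(P(5)/Q(5)) = 0.3103·log₂(0.3103/0.2) = 0.19663

D_KL(P||Q) = 0.00029 - 0.10028 - 0.04380 + 0.12123 + 0.19663 = 0.17407 ≈ 0.1741 bits

D_KL(Q||P) = Σ Q(x) log₂(Q(x)/P(x))

Computing term by term:
  Q(1)·log₂(Q(1)/P(1)) = 0.2·log₂(0.2/0.2002) = -0.00029
  Q(2)·log₂(Q(2)/P(2)) = 0.2·log₂(0.2/0.0505) = 0.39713
  Q(3)·log₂(Q(3)/P(3)) = 0.2·log₂(0.2/0.1667) = 0.05255
  Q(4)·log₂(Q(4)/P(4)) = 0.2·log₂(0.2/0.2723) = -0.08904
  Q(5)·log₂(Q(5)/P(5)) = 0.2·log₂(0.2/0.3103) = -0.12673

D_KL(Q||P) = -0.00029 + 0.39713 + 0.05255 - 0.08904 - 0.12673 = 0.23362 ≈ 0.2336 bits

These are NOT equal (difference: 0.0595 bits). KL divergence is asymmetric: D_KL(P||Q) ≠ D_KL(Q||P) in general.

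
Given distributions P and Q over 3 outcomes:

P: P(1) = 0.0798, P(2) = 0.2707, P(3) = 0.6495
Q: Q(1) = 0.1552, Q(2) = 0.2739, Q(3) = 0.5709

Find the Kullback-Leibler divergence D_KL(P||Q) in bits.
0.0397 bits

D_KL(P||Q) = Σ P(x) log₂(P(x)/Q(x))

Computing term by term:
  P(1)·log₂(P(1)/Q(1)) = 0.0798·log₂(0.0798/0.1552) = -0.07658
  P(2)·log₂(P(2)/Q(2)) = 0.2707·log₂(0.2707/0.2739) = -0.00459
  P(3)·log₂(P(3)/Q(3)) = 0.6495·log₂(0.6495/0.5709) = 0.12087

D_KL(P||Q) = -0.07658 - 0.00459 + 0.12087 = 0.03970 ≈ 0.0397 bits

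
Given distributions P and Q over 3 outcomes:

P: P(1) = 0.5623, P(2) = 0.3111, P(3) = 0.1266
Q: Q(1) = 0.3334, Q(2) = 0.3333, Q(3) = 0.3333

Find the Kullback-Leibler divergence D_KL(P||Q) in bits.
0.2163 bits

D_KL(P||Q) = Σ P(x) log₂(P(x)/Q(x))

Computing term by term:
  P(1)·log₂(P(1)/Q(1)) = 0.5623·log₂(0.5623/0.3334) = 0.42402
  P(2)·log₂(P(2)/Q(2)) = 0.3111·log₂(0.3111/0.3333) = -0.03094
  P(3)·log₂(P(3)/Q(3)) = 0.1266·log₂(0.1266/0.3333) = -0.17680

D_KL(P||Q) = 0.42402 - 0.03094 - 0.17680 = 0.21628 ≈ 0.2163 bits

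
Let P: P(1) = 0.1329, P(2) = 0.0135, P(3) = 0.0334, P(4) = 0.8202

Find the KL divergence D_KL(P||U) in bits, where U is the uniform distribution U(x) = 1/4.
1.1309 bits

U(i) = 1/4 for all i

D_KL(P||U) = Σ P(x) log₂(P(x) / (1/4))
           = Σ P(x) log₂(P(x)) + log₂(4)
           = log₂(4) - H(P)

H(P) = -Σ P(x) log₂(P(x)):
  -P(1)·log₂(P(1)) = -(0.1329)·log₂(0.1329) = 0.38695
  -P(2)·log₂(P(2)) = -(0.0135)·log₂(0.0135) = 0.08385
  -P(3)·log₂(P(3)) = -(0.0334)·log₂(0.0334) = 0.16379
  -P(4)·log₂(P(4)) = -(0.8202)·log₂(0.8202) = 0.23454
H(P) = 0.38695 + 0.08385 + 0.16379 + 0.23454 = 0.86913 bits

log₂(4) = 2.00000 bits

D_KL(P||U) = 2.00000 - 0.86913 = 1.13087 ≈ 1.1309 bits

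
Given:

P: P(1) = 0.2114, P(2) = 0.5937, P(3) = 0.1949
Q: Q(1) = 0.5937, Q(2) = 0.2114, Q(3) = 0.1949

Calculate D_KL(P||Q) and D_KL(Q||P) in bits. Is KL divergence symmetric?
D_KL(P||Q) = 0.5695 bits, D_KL(Q||P) = 0.5695 bits. The two values coincide for this particular pair, but no — KL divergence is not symmetric in general.

D_KL(P||Q) = Σ P(x) log₂(P(x)/Q(x))

Computing term by term:
  P(1)·log₂(P(1)/Q(1)) = 0.2114·log₂(0.2114/0.5937) = -0.31493
  P(2)·log₂(P(2)/Q(2)) = 0.5937·log₂(0.5937/0.2114) = 0.88447
  P(3)·log₂(P(3)/Q(3)) = 0.1949·log₂(0.1949/0.1949) = 0.00000

D_KL(P||Q) = -0.31493 + 0.88447 + 0.00000 = 0.56954 ≈ 0.5695 bits

D_KL(Q||P) = Σ Q(x) log₂(Q(x)/P(x))

Computing term by term:
  Q(1)·log₂(Q(1)/P(1)) = 0.5937·log₂(0.5937/0.2114) = 0.88447
  Q(2)·log₂(Q(2)/P(2)) = 0.2114·log₂(0.2114/0.5937) = -0.31493
  Q(3)·log₂(Q(3)/P(3)) = 0.1949·log₂(0.1949/0.1949) = 0.00000

D_KL(Q||P) = 0.88447 - 0.31493 + 0.00000 = 0.56954 ≈ 0.5695 bits

These ARE equal here. Q is P with outcomes relabeled (Q(1) = P(2), Q(2) = P(1)) by a relabeling that is its own inverse, so the two sums contain exactly the same terms in a different order. This is a special case — KL divergence is not symmetric in general: D_KL(P||Q) ≠ D_KL(Q||P) for most P, Q.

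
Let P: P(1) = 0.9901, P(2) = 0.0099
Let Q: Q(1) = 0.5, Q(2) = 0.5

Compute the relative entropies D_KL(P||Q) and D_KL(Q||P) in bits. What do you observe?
D_KL(P||Q) = 0.9199 bits, D_KL(Q||P) = 2.3364 bits. The two directions give different values (D_KL(Q||P) exceeds D_KL(P||Q) by 1.4165 bits): KL divergence is asymmetric.

D_KL(P||Q) = Σ P(x) log₂(P(x)/Q(x))

Computing term by term:
  P(1)·log₂(P(1)/Q(1)) = 0.9901·log₂(0.9901/0.5) = 0.97589
  P(2)·log₂(P(2)/Q(2)) = 0.0099·log₂(0.0099/0.5) = -0.05602

D_KL(P||Q) = 0.97589 - 0.05602 = 0.91987 ≈ 0.9199 bits

D_KL(Q||P) = Σ Q(x) log₂(Q(x)/P(x))

Computing term by term:
  Q(1)·log₂(Q(1)/P(1)) = 0.5·log₂(0.5/0.9901) = -0.49282
  Q(2)·log₂(Q(2)/P(2)) = 0.5·log₂(0.5/0.0099) = 2.82918

D_KL(Q||P) = -0.49282 + 2.82918 = 2.33636 ≈ 2.3364 bits

These are NOT equal (difference: 1.4165 bits). KL divergence is asymmetric: D_KL(P||Q) ≠ D_KL(Q||P) in general.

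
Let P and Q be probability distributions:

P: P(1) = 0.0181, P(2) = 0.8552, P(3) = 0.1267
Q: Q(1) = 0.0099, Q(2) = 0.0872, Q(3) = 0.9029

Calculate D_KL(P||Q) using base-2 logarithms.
2.4737 bits

D_KL(P||Q) = Σ P(x) log₂(P(x)/Q(x))

Computing term by term:
  P(1)·log₂(P(1)/Q(1)) = 0.0181·log₂(0.0181/0.0099) = 0.01576
  P(2)·log₂(P(2)/Q(2)) = 0.8552·log₂(0.8552/0.0872) = 2.81691
  P(3)·log₂(P(3)/Q(3)) = 0.1267·log₂(0.1267/0.9029) = -0.35896

D_KL(P||Q) = 0.01576 + 2.81691 - 0.35896 = 2.47371 ≈ 2.4737 bits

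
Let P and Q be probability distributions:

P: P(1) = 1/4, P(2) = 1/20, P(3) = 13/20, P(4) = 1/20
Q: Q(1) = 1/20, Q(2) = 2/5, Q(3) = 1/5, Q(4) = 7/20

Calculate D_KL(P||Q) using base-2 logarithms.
1.3954 bits

D_KL(P||Q) = Σ P(x) log₂(P(x)/Q(x))

Computing term by term:
  P(1)·log₂(P(1)/Q(1)) = (1/4)·log₂((1/4)/(1/20)) = 0.58048
  P(2)·log₂(P(2)/Q(2)) = (1/20)·log₂((1/20)/(2/5)) = -0.15000
  P(3)·log₂(P(3)/Q(3)) = (13/20)·log₂((13/20)/(1/5)) = 1.10529
  P(4)·log₂(P(4)/Q(4)) = (1/20)·log₂((1/20)/(7/20)) = -0.14037

D_KL(P||Q) = 0.58048 - 0.15000 + 1.10529 - 0.14037 = 1.39540 ≈ 1.3954 bits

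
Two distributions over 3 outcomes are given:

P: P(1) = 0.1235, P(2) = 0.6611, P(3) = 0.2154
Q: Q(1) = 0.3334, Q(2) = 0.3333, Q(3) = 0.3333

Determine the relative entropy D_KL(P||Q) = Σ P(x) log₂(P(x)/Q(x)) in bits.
0.3406 bits

D_KL(P||Q) = Σ P(x) log₂(P(x)/Q(x))

Computing term by term:
  P(1)·log₂(P(1)/Q(1)) = 0.1235·log₂(0.1235/0.3334) = -0.17694
  P(2)·log₂(P(2)/Q(2)) = 0.6611·log₂(0.6611/0.3333) = 0.65320
  P(3)·log₂(P(3)/Q(3)) = 0.2154·log₂(0.2154/0.3333) = -0.13566

D_KL(P||Q) = -0.17694 + 0.65320 - 0.13566 = 0.34060 ≈ 0.3406 bits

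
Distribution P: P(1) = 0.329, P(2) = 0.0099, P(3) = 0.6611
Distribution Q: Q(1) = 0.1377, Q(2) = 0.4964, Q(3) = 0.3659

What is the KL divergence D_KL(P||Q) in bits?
0.9217 bits

D_KL(P||Q) = Σ P(x) log₂(P(x)/Q(x))

Computing term by term:
  P(1)·log₂(P(1)/Q(1)) = 0.329·log₂(0.329/0.1377) = 0.41341
  P(2)·log₂(P(2)/Q(2)) = 0.0099·log₂(0.0099/0.4964) = -0.05591
  P(3)·log₂(P(3)/Q(3)) = 0.6611·log₂(0.6611/0.3659) = 0.56420

D_KL(P||Q) = 0.41341 - 0.05591 + 0.56420 = 0.92170 ≈ 0.9217 bits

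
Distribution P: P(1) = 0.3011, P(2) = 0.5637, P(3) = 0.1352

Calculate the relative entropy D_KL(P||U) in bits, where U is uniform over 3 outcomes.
0.2071 bits

U(i) = 1/3 for all i

D_KL(P||U) = Σ P(x) log₂(P(x) / (1/3))
           = Σ P(x) log₂(P(x)) + log₂(3)
           = log₂(3) - H(P)

H(P) = -Σ P(x) log₂(P(x)):
  -P(1)·log₂(P(1)) = -(0.3011)·log₂(0.3011) = 0.52141
  -P(2)·log₂(P(2)) = -(0.5637)·log₂(0.5637) = 0.46618
  -P(3)·log₂(P(3)) = -(0.1352)·log₂(0.1352) = 0.39030
H(P) = 0.52141 + 0.46618 + 0.39030 = 1.37789 bits

log₂(3) = 1.58496 bits

D_KL(P||U) = 1.58496 - 1.37789 = 0.20707 ≈ 0.2071 bits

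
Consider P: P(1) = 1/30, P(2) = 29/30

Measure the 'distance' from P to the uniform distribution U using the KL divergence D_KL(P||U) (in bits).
0.7892 bits

U(i) = 1/2 for all i

D_KL(P||U) = Σ P(x) log₂(P(x) / (1/2))
           = Σ P(x) log₂(P(x)) + log₂(2)
           = log₂(2) - H(P)

H(P) = -Σ P(x) log₂(P(x)):
  -P(1)·log₂(P(1)) = -(1/30)·log₂(1/30) = 0.16356
  -P(2)·log₂(P(2)) = -(29/30)·log₂(29/30) = 0.04728
H(P) = 0.16356 + 0.04728 = 0.21084 bits

log₂(2) = 1.00000 bits

D_KL(P||U) = 1.00000 - 0.21084 = 0.78916 ≈ 0.7892 bits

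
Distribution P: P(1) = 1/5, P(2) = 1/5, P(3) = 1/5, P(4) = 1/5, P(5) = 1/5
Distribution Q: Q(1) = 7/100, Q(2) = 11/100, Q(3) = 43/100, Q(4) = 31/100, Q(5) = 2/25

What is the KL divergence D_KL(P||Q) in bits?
0.3925 bits

D_KL(P||Q) = Σ P(x) log₂(P(x)/Q(x))

Computing term by term:
  P(1)·log₂(P(1)/Q(1)) = (1/5)·log₂((1/5)/(7/100)) = 0.30291
  P(2)·log₂(P(2)/Q(2)) = (1/5)·log₂((1/5)/(11/100)) = 0.17250
  P(3)·log₂(P(3)/Q(3)) = (1/5)·log₂((1/5)/(43/100)) = -0.22087
  P(4)·log₂(P(4)/Q(4)) = (1/5)·log₂((1/5)/(31/100)) = -0.12645
  P(5)·log₂(P(5)/Q(5)) = (1/5)·log₂((1/5)/(2/25)) = 0.26439

D_KL(P||Q) = 0.30291 + 0.17250 - 0.22087 - 0.12645 + 0.26439 = 0.39248 ≈ 0.3925 bits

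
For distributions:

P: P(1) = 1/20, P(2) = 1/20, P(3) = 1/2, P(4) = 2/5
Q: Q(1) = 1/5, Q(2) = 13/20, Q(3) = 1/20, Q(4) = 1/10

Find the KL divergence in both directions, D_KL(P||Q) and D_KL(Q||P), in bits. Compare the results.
D_KL(P||Q) = 2.1759 bits, D_KL(Q||P) = 2.4392 bits. D_KL(Q||P) is larger than D_KL(P||Q) by 0.2633 bits; the two directions differ.

D_KL(P||Q) = Σ P(x) log₂(P(x)/Q(x))

Computing term by term:
  P(1)·log₂(P(1)/Q(1)) = (1/20)·log₂((1/20)/(1/5)) = -0.10000
  P(2)·log₂(P(2)/Q(2)) = (1/20)·log₂((1/20)/(13/20)) = -0.18502
  P(3)·log₂(P(3)/Q(3)) = (1/2)·log₂((1/2)/(1/20)) = 1.66096
  P(4)·log₂(P(4)/Q(4)) = (2/5)·log₂((2/5)/(1/10)) = 0.80000

D_KL(P||Q) = -0.10000 - 0.18502 + 1.66096 + 0.80000 = 2.17594 ≈ 2.1759 bits

D_KL(Q||P) = Σ Q(x) log₂(Q(x)/P(x))

Computing term by term:
  Q(1)·log₂(Q(1)/P(1)) = (1/5)·log₂((1/5)/(1/20)) = 0.40000
  Q(2)·log₂(Q(2)/P(2)) = (13/20)·log₂((13/20)/(1/20)) = 2.40529
  Q(3)·log₂(Q(3)/P(3)) = (1/20)·log₂((1/20)/(1/2)) = -0.16610
  Q(4)·log₂(Q(4)/P(4)) = (1/10)·log₂((1/10)/(2/5)) = -0.20000

D_KL(Q||P) = 0.40000 + 2.40529 - 0.16610 - 0.20000 = 2.43919 ≈ 2.4392 bits

These are NOT equal (difference: 0.2633 bits). KL divergence is asymmetric: D_KL(P||Q) ≠ D_KL(Q||P) in general.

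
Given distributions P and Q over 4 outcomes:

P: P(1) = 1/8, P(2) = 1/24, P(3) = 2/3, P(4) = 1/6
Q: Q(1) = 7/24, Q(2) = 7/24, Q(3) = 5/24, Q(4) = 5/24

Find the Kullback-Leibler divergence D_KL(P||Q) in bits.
0.7953 bits

D_KL(P||Q) = Σ P(x) log₂(P(x)/Q(x))

Computing term by term:
  P(1)·log₂(P(1)/Q(1)) = (1/8)·log₂((1/8)/(7/24)) = -0.15280
  P(2)·log₂(P(2)/Q(2)) = (1/24)·log₂((1/24)/(7/24)) = -0.11697
  P(3)·log₂(P(3)/Q(3)) = (2/3)·log₂((2/3)/(5/24)) = 1.11871
  P(4)·log₂(P(4)/Q(4)) = (1/6)·log₂((1/6)/(5/24)) = -0.05365

D_KL(P||Q) = -0.15280 - 0.11697 + 1.11871 - 0.05365 = 0.79529 ≈ 0.7953 bits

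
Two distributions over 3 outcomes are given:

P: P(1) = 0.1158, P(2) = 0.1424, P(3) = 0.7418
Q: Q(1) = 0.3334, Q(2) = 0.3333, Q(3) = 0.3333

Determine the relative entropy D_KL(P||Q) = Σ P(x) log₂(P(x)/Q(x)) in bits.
0.5048 bits

D_KL(P||Q) = Σ P(x) log₂(P(x)/Q(x))

Computing term by term:
  P(1)·log₂(P(1)/Q(1)) = 0.1158·log₂(0.1158/0.3334) = -0.17667
  P(2)·log₂(P(2)/Q(2)) = 0.1424·log₂(0.1424/0.3333) = -0.17471
  P(3)·log₂(P(3)/Q(3)) = 0.7418·log₂(0.7418/0.3333) = 0.85619

D_KL(P||Q) = -0.17667 - 0.17471 + 0.85619 = 0.50481 ≈ 0.5048 bits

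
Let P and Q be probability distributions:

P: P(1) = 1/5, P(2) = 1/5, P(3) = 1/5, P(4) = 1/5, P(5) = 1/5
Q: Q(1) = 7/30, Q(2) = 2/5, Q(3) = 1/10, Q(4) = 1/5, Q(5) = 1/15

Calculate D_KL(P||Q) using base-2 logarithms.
0.2725 bits

D_KL(P||Q) = Σ P(x) log₂(P(x)/Q(x))

Computing term by term:
  P(1)·log₂(P(1)/Q(1)) = (1/5)·log₂((1/5)/(7/30)) = -0.04448
  P(2)·log₂(P(2)/Q(2)) = (1/5)·log₂((1/5)/(2/5)) = -0.20000
  P(3)·log₂(P(3)/Q(3)) = (1/5)·log₂((1/5)/(1/10)) = 0.20000
  P(4)·log₂(P(4)/Q(4)) = (1/5)·log₂((1/5)/(1/5)) = 0.00000
  P(5)·log₂(P(5)/Q(5)) = (1/5)·log₂((1/5)/(1/15)) = 0.31699

D_KL(P||Q) = -0.04448 - 0.20000 + 0.20000 + 0.00000 + 0.31699 = 0.27251 ≈ 0.2725 bits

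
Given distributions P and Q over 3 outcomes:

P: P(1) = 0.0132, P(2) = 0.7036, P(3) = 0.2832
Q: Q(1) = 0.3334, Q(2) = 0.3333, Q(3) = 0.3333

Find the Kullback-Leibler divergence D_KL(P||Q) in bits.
0.6304 bits

D_KL(P||Q) = Σ P(x) log₂(P(x)/Q(x))

Computing term by term:
  P(1)·log₂(P(1)/Q(1)) = 0.0132·log₂(0.0132/0.3334) = -0.06149
  P(2)·log₂(P(2)/Q(2)) = 0.7036·log₂(0.7036/0.3333) = 0.75843
  P(3)·log₂(P(3)/Q(3)) = 0.2832·log₂(0.2832/0.3333) = -0.06655

D_KL(P||Q) = -0.06149 + 0.75843 - 0.06655 = 0.63039 ≈ 0.6304 bits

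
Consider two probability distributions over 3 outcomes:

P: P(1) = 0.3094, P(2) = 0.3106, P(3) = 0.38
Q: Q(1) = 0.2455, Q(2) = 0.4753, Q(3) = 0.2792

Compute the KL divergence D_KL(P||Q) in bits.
0.0816 bits

D_KL(P||Q) = Σ P(x) log₂(P(x)/Q(x))

Computing term by term:
  P(1)·log₂(P(1)/Q(1)) = 0.3094·log₂(0.3094/0.2455) = 0.10326
  P(2)·log₂(P(2)/Q(2)) = 0.3106·log₂(0.3106/0.4753) = -0.19064
  P(3)·log₂(P(3)/Q(3)) = 0.38·log₂(0.38/0.2792) = 0.16899

D_KL(P||Q) = 0.10326 - 0.19064 + 0.16899 = 0.08161 ≈ 0.0816 bits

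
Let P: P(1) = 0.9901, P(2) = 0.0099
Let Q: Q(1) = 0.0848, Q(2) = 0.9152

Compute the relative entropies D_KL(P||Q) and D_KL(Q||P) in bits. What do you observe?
D_KL(P||Q) = 3.4457 bits, D_KL(Q||P) = 5.6761 bits. The two directions give different values (D_KL(Q||P) exceeds D_KL(P||Q) by 2.2304 bits): KL divergence is asymmetric.

D_KL(P||Q) = Σ P(x) log₂(P(x)/Q(x))

Computing term by term:
  P(1)·log₂(P(1)/Q(1)) = 0.9901·log₂(0.9901/0.0848) = 3.51034
  P(2)·log₂(P(2)/Q(2)) = 0.0099·log₂(0.0099/0.9152) = -0.06465

D_KL(P||Q) = 3.51034 - 0.06465 = 3.44569 ≈ 3.4457 bits

D_KL(Q||P) = Σ Q(x) log₂(Q(x)/P(x))

Computing term by term:
  Q(1)·log₂(Q(1)/P(1)) = 0.0848·log₂(0.0848/0.9901) = -0.30065
  Q(2)·log₂(Q(2)/P(2)) = 0.9152·log₂(0.9152/0.0099) = 5.97673

D_KL(Q||P) = -0.30065 + 5.97673 = 5.67608 ≈ 5.6761 bits

These are NOT equal (difference: 2.2304 bits). KL divergence is asymmetric: D_KL(P||Q) ≠ D_KL(Q||P) in general.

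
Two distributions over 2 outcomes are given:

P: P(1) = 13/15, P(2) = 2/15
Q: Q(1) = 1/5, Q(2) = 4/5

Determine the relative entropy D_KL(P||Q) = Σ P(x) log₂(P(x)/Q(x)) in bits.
1.4888 bits

D_KL(P||Q) = Σ P(x) log₂(P(x)/Q(x))

Computing term by term:
  P(1)·log₂(P(1)/Q(1)) = (13/15)·log₂((13/15)/(1/5)) = 1.83341
  P(2)·log₂(P(2)/Q(2)) = (2/15)·log₂((2/15)/(4/5)) = -0.34466

D_KL(P||Q) = 1.83341 - 0.34466 = 1.48875 ≈ 1.4888 bits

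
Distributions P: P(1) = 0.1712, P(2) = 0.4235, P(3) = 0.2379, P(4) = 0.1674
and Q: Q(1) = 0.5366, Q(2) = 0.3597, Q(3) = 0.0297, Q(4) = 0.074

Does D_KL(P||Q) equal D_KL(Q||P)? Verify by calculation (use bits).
D_KL(P||Q) = 0.7289 bits, D_KL(Q||P) = 0.6234 bits. No — D_KL(P||Q) ≠ D_KL(Q||P) for this pair.

D_KL(P||Q) = Σ P(x) log₂(P(x)/Q(x))

Computing term by term:
  P(1)·log₂(P(1)/Q(1)) = 0.1712·log₂(0.1712/0.5366) = -0.28217
  P(2)·log₂(P(2)/Q(2)) = 0.4235·log₂(0.4235/0.3597) = 0.09976
  P(3)·log₂(P(3)/Q(3)) = 0.2379·log₂(0.2379/0.0297) = 0.71413
  P(4)·log₂(P(4)/Q(4)) = 0.1674·log₂(0.1674/0.074) = 0.19715

D_KL(P||Q) = -0.28217 + 0.09976 + 0.71413 + 0.19715 = 0.72887 ≈ 0.7289 bits

D_KL(Q||P) = Σ Q(x) log₂(Q(x)/P(x))

Computing term by term:
  Q(1)·log₂(Q(1)/P(1)) = 0.5366·log₂(0.5366/0.1712) = 0.88440
  Q(2)·log₂(Q(2)/P(2)) = 0.3597·log₂(0.3597/0.4235) = -0.08473
  Q(3)·log₂(Q(3)/P(3)) = 0.0297·log₂(0.0297/0.2379) = -0.08915
  Q(4)·log₂(Q(4)/P(4)) = 0.074·log₂(0.074/0.1674) = -0.08715

D_KL(Q||P) = 0.88440 - 0.08473 - 0.08915 - 0.08715 = 0.62337 ≈ 0.6234 bits

These are NOT equal (difference: 0.1055 bits). KL divergence is asymmetric: D_KL(P||Q) ≠ D_KL(Q||P) in general.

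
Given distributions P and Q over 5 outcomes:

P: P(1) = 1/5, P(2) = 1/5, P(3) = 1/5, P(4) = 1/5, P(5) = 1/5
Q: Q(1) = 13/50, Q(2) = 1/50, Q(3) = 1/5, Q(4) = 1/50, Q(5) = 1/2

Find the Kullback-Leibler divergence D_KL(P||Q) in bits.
0.9887 bits

D_KL(P||Q) = Σ P(x) log₂(P(x)/Q(x))

Computing term by term:
  P(1)·log₂(P(1)/Q(1)) = (1/5)·log₂((1/5)/(13/50)) = -0.07570
  P(2)·log₂(P(2)/Q(2)) = (1/5)·log₂((1/5)/(1/50)) = 0.66439
  P(3)·log₂(P(3)/Q(3)) = (1/5)·log₂((1/5)/(1/5)) = 0.00000
  P(4)·log₂(P(4)/Q(4)) = (1/5)·log₂((1/5)/(1/50)) = 0.66439
  P(5)·log₂(P(5)/Q(5)) = (1/5)·log₂((1/5)/(1/2)) = -0.26439

D_KL(P||Q) = -0.07570 + 0.66439 + 0.00000 + 0.66439 - 0.26439 = 0.98869 ≈ 0.9887 bits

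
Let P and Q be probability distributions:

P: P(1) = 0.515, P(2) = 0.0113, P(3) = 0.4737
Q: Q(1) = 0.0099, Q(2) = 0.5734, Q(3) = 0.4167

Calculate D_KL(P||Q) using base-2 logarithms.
2.9596 bits

D_KL(P||Q) = Σ P(x) log₂(P(x)/Q(x))

Computing term by term:
  P(1)·log₂(P(1)/Q(1)) = 0.515·log₂(0.515/0.0099) = 2.93602
  P(2)·log₂(P(2)/Q(2)) = 0.0113·log₂(0.0113/0.5734) = -0.06402
  P(3)·log₂(P(3)/Q(3)) = 0.4737·log₂(0.4737/0.4167) = 0.08762

D_KL(P||Q) = 2.93602 - 0.06402 + 0.08762 = 2.95962 ≈ 2.9596 bits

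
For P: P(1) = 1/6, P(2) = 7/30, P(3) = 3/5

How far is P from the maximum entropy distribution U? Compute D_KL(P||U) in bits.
0.2221 bits

U(i) = 1/3 for all i

D_KL(P||U) = Σ P(x) log₂(P(x) / (1/3))
           = Σ P(x) log₂(P(x)) + log₂(3)
           = log₂(3) - H(P)

H(P) = -Σ P(x) log₂(P(x)):
  -P(1)·log₂(P(1)) = -(1/6)·log₂(1/6) = 0.43083
  -P(2)·log₂(P(2)) = -(7/30)·log₂(7/30) = 0.48989
  -P(3)·log₂(P(3)) = -(3/5)·log₂(3/5) = 0.44218
H(P) = 0.43083 + 0.48989 + 0.44218 = 1.36290 bits

log₂(3) = 1.58496 bits

D_KL(P||U) = 1.58496 - 1.36290 = 0.22206 ≈ 0.2221 bits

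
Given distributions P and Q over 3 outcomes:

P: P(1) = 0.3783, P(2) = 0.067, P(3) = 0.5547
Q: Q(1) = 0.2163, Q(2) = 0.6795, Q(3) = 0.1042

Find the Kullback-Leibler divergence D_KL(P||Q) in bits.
1.4193 bits

D_KL(P||Q) = Σ P(x) log₂(P(x)/Q(x))

Computing term by term:
  P(1)·log₂(P(1)/Q(1)) = 0.3783·log₂(0.3783/0.2163) = 0.30510
  P(2)·log₂(P(2)/Q(2)) = 0.067·log₂(0.067/0.6795) = -0.22393
  P(3)·log₂(P(3)/Q(3)) = 0.5547·log₂(0.5547/0.1042) = 1.33813

D_KL(P||Q) = 0.30510 - 0.22393 + 1.33813 = 1.41930 ≈ 1.4193 bits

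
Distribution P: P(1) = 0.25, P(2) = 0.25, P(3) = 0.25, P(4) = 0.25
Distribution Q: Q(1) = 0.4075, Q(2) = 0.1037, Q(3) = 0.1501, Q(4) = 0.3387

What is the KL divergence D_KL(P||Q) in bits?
0.2156 bits

D_KL(P||Q) = Σ P(x) log₂(P(x)/Q(x))

Computing term by term:
  P(1)·log₂(P(1)/Q(1)) = 0.25·log₂(0.25/0.4075) = -0.17622
  P(2)·log₂(P(2)/Q(2)) = 0.25·log₂(0.25/0.1037) = 0.31738
  P(3)·log₂(P(3)/Q(3)) = 0.25·log₂(0.25/0.1501) = 0.18400
  P(4)·log₂(P(4)/Q(4)) = 0.25·log₂(0.25/0.3387) = -0.10952

D_KL(P||Q) = -0.17622 + 0.31738 + 0.18400 - 0.10952 = 0.21564 ≈ 0.2156 bits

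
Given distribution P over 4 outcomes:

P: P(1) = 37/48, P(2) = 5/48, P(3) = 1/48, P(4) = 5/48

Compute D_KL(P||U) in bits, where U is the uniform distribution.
0.9144 bits

U(i) = 1/4 for all i

D_KL(P||U) = Σ P(x) log₂(P(x) / (1/4))
           = Σ P(x) log₂(P(x)) + log₂(4)
           = log₂(4) - H(P)

H(P) = -Σ P(x) log₂(P(x)):
  -P(1)·log₂(P(1)) = -(37/48)·log₂(37/48) = 0.28945
  -P(2)·log₂(P(2)) = -(5/48)·log₂(5/48) = 0.33990
  -P(3)·log₂(P(3)) = -(1/48)·log₂(1/48) = 0.11635
  -P(4)·log₂(P(4)) = -(5/48)·log₂(5/48) = 0.33990
H(P) = 0.28945 + 0.33990 + 0.11635 + 0.33990 = 1.08560 bits

log₂(4) = 2.00000 bits

D_KL(P||U) = 2.00000 - 1.08560 = 0.91440 ≈ 0.9144 bits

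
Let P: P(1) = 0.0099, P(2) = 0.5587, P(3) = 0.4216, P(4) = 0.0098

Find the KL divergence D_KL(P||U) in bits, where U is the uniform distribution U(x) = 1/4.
0.8741 bits

U(i) = 1/4 for all i

D_KL(P||U) = Σ P(x) log₂(P(x) / (1/4))
           = Σ P(x) log₂(P(x)) + log₂(4)
           = log₂(4) - H(P)

H(P) = -Σ P(x) log₂(P(x)):
  -P(1)·log₂(P(1)) = -(0.0099)·log₂(0.0099) = 0.06592
  -P(2)·log₂(P(2)) = -(0.5587)·log₂(0.5587) = 0.46923
  -P(3)·log₂(P(3)) = -(0.4216)·log₂(0.4216) = 0.52534
  -P(4)·log₂(P(4)) = -(0.0098)·log₂(0.0098) = 0.06540
H(P) = 0.06592 + 0.46923 + 0.52534 + 0.06540 = 1.12589 bits

log₂(4) = 2.00000 bits

D_KL(P||U) = 2.00000 - 1.12589 = 0.87411 ≈ 0.8741 bits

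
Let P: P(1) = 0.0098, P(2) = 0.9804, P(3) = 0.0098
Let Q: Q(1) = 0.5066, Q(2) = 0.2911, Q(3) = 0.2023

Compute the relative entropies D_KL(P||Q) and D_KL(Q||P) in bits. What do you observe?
D_KL(P||Q) = 1.6189 bits, D_KL(Q||P) = 3.2571 bits. The two directions give different values (D_KL(Q||P) exceeds D_KL(P||Q) by 1.6382 bits): KL divergence is asymmetric.

D_KL(P||Q) = Σ P(x) log₂(P(x)/Q(x))

Computing term by term:
  P(1)·log₂(P(1)/Q(1)) = 0.0098·log₂(0.0098/0.5066) = -0.05578
  P(2)·log₂(P(2)/Q(2)) = 0.9804·log₂(0.9804/0.2911) = 1.71752
  P(3)·log₂(P(3)/Q(3)) = 0.0098·log₂(0.0098/0.2023) = -0.04280

D_KL(P||Q) = -0.05578 + 1.71752 - 0.04280 = 1.61894 ≈ 1.6189 bits

D_KL(Q||P) = Σ Q(x) log₂(Q(x)/P(x))

Computing term by term:
  Q(1)·log₂(Q(1)/P(1)) = 0.5066·log₂(0.5066/0.0098) = 2.88353
  Q(2)·log₂(Q(2)/P(2)) = 0.2911·log₂(0.2911/0.9804) = -0.50997
  Q(3)·log₂(Q(3)/P(3)) = 0.2023·log₂(0.2023/0.0098) = 0.88356

D_KL(Q||P) = 2.88353 - 0.50997 + 0.88356 = 3.25712 ≈ 3.2571 bits

These are NOT equal (difference: 1.6382 bits). KL divergence is asymmetric: D_KL(P||Q) ≠ D_KL(Q||P) in general.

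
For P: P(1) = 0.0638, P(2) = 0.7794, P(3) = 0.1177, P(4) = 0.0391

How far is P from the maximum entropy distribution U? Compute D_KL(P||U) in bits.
0.9203 bits

U(i) = 1/4 for all i

D_KL(P||U) = Σ P(x) log₂(P(x) / (1/4))
           = Σ P(x) log₂(P(x)) + log₂(4)
           = log₂(4) - H(P)

H(P) = -Σ P(x) log₂(P(x)):
  -P(1)·log₂(P(1)) = -(0.0638)·log₂(0.0638) = 0.25331
  -P(2)·log₂(P(2)) = -(0.7794)·log₂(0.7794) = 0.28024
  -P(3)·log₂(P(3)) = -(0.1177)·log₂(0.1177) = 0.36332
  -P(4)·log₂(P(4)) = -(0.0391)·log₂(0.0391) = 0.18286
H(P) = 0.25331 + 0.28024 + 0.36332 + 0.18286 = 1.07973 bits

log₂(4) = 2.00000 bits

D_KL(P||U) = 2.00000 - 1.07973 = 0.92027 ≈ 0.9203 bits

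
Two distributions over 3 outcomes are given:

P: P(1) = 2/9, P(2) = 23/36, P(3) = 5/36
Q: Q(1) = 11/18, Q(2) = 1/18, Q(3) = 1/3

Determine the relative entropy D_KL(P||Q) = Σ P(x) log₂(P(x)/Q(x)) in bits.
1.7514 bits

D_KL(P||Q) = Σ P(x) log₂(P(x)/Q(x))

Computing term by term:
  P(1)·log₂(P(1)/Q(1)) = (2/9)·log₂((2/9)/(11/18)) = -0.32432
  P(2)·log₂(P(2)/Q(2)) = (23/36)·log₂((23/36)/(1/18)) = 2.25116
  P(3)·log₂(P(3)/Q(3)) = (5/36)·log₂((5/36)/(1/3)) = -0.17542

D_KL(P||Q) = -0.32432 + 2.25116 - 0.17542 = 1.75142 ≈ 1.7514 bits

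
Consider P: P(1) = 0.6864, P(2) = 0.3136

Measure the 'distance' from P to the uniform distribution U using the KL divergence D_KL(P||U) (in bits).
0.1027 bits

U(i) = 1/2 for all i

D_KL(P||U) = Σ P(x) log₂(P(x) / (1/2))
           = Σ P(x) log₂(P(x)) + log₂(2)
           = log₂(2) - H(P)

H(P) = -Σ P(x) log₂(P(x)):
  -P(1)·log₂(P(1)) = -(0.6864)·log₂(0.6864) = 0.37263
  -P(2)·log₂(P(2)) = -(0.3136)·log₂(0.3136) = 0.52465
H(P) = 0.37263 + 0.52465 = 0.89728 bits

log₂(2) = 1.00000 bits

D_KL(P||U) = 1.00000 - 0.89728 = 0.10272 ≈ 0.1027 bits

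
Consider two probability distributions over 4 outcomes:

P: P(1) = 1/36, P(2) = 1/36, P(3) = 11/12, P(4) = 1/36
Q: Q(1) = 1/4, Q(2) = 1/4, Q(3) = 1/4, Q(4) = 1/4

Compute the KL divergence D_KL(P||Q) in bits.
1.4541 bits

D_KL(P||Q) = Σ P(x) log₂(P(x)/Q(x))

Computing term by term:
  P(1)·log₂(P(1)/Q(1)) = (1/36)·log₂((1/36)/(1/4)) = -0.08805
  P(2)·log₂(P(2)/Q(2)) = (1/36)·log₂((1/36)/(1/4)) = -0.08805
  P(3)·log₂(P(3)/Q(3)) = (11/12)·log₂((11/12)/(1/4)) = 1.71826
  P(4)·log₂(P(4)/Q(4)) = (1/36)·log₂((1/36)/(1/4)) = -0.08805

D_KL(P||Q) = -0.08805 - 0.08805 + 1.71826 - 0.08805 = 1.45411 ≈ 1.4541 bits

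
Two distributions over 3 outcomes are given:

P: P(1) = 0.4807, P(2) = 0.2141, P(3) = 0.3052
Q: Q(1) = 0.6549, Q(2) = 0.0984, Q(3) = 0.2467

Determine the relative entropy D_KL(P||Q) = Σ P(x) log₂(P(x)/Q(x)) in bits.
0.1194 bits

D_KL(P||Q) = Σ P(x) log₂(P(x)/Q(x))

Computing term by term:
  P(1)·log₂(P(1)/Q(1)) = 0.4807·log₂(0.4807/0.6549) = -0.21446
  P(2)·log₂(P(2)/Q(2)) = 0.2141·log₂(0.2141/0.0984) = 0.24012
  P(3)·log₂(P(3)/Q(3)) = 0.3052·log₂(0.3052/0.2467) = 0.09370

D_KL(P||Q) = -0.21446 + 0.24012 + 0.09370 = 0.11936 ≈ 0.1194 bits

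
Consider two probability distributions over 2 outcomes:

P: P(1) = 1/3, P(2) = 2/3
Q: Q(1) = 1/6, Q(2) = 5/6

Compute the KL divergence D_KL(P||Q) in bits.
0.1187 bits

D_KL(P||Q) = Σ P(x) log₂(P(x)/Q(x))

Computing term by term:
  P(1)·log₂(P(1)/Q(1)) = (1/3)·log₂((1/3)/(1/6)) = 0.33333
  P(2)·log₂(P(2)/Q(2)) = (2/3)·log₂((2/3)/(5/6)) = -0.21462

D_KL(P||Q) = 0.33333 - 0.21462 = 0.11871 ≈ 0.1187 bits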